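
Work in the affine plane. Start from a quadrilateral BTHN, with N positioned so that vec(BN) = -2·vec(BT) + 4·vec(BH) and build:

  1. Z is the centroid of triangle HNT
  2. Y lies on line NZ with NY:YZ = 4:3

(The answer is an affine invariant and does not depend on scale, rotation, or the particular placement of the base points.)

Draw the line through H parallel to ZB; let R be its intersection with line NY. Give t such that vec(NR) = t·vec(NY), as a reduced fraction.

t = 49/24

Choose coordinates B = (0, 0), T = (1, 0), H = (0, 1), N = (-2, 4).
1. Z is the centroid of triangle HNT ⇒ Z = (-1/3, 5/3)
2. Y lies on line NZ with NY:YZ = 4:3 ⇒ Y = (-22/21, 8/3)
through H parallel to ZB: direction (1/3, -5/3); meets NY at R = (-1/18, 23/18)
R = N + t·(Y−N) with t = 49/24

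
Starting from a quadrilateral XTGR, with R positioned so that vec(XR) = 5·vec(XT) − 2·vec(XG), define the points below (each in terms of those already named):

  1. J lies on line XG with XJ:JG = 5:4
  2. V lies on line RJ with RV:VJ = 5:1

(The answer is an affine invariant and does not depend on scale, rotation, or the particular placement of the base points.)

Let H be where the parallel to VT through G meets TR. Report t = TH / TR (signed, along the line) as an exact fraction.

Choose coordinates X = (0, 0), T = (1, 0), G = (0, 1), R = (5, -2).
1. J lies on line XG with XJ:JG = 5:4 ⇒ J = (0, 5/9)
2. V lies on line RJ with RV:VJ = 5:1 ⇒ V = (5/6, 7/54)
through G parallel to VT: direction (1/6, -7/54); meets TR at H = (9/5, -2/5)
H = T + t·(R−T) with t = 1/5

t = 1/5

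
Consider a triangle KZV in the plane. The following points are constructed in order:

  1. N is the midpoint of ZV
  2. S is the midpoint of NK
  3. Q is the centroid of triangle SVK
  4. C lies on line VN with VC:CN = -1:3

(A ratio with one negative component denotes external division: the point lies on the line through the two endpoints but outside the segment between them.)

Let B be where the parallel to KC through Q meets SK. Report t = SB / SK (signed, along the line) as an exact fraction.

t = 4/9

Set K = (0, 0), Z = (1, 0), V = (0, 1); any affine frame gives the same invariant.
1. N is the midpoint of ZV ⇒ N = (1/2, 1/2)
2. S is the midpoint of NK ⇒ S = (1/4, 1/4)
3. Q is the centroid of triangle SVK ⇒ Q = (1/12, 5/12)
4. C lies on line VN with VC:CN = -1:3 ⇒ C = (-1/4, 5/4)
through Q parallel to KC: direction (-1/4, 5/4); meets SK at B = (5/36, 5/36)
B = S + t·(K−S) with t = 4/9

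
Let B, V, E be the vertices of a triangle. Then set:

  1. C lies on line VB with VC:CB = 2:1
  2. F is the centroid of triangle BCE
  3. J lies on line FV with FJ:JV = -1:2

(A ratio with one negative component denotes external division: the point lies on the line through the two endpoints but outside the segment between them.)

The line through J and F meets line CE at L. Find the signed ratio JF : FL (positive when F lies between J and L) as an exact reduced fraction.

JF:FL = 7

Set B = (0, 0), V = (1, 0), E = (0, 1); any affine frame gives the same invariant.
1. C lies on line VB with VC:CB = 2:1 ⇒ C = (1/3, 0)
2. F is the centroid of triangle BCE ⇒ F = (1/9, 1/3)
3. J lies on line FV with FJ:JV = -1:2 ⇒ J = (-7/9, 2/3)
line JF meets CE at L = (5/21, 2/7)
F = J + t·(L−J) with t = 7/8, so JF:FL = 7/8:1/8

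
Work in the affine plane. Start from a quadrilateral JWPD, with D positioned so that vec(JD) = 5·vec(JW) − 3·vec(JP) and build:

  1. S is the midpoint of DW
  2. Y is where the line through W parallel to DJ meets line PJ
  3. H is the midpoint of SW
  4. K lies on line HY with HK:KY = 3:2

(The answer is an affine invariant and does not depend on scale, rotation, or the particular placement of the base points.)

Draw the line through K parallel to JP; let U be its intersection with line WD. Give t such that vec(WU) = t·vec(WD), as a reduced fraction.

t = -1/20

Set J = (0, 0), W = (1, 0), P = (0, 1), D = (5, -3); any affine frame gives the same invariant.
1. S is the midpoint of DW ⇒ S = (3, -3/2)
2. Y is where the line through W parallel to DJ meets line PJ ⇒ Y = (0, 3/5)
3. H is the midpoint of SW ⇒ H = (2, -3/4)
4. K lies on line HY with HK:KY = 3:2 ⇒ K = (4/5, 3/50)
through K parallel to JP: direction (0, 1); meets WD at U = (4/5, 3/20)
U = W + t·(D−W) with t = -1/20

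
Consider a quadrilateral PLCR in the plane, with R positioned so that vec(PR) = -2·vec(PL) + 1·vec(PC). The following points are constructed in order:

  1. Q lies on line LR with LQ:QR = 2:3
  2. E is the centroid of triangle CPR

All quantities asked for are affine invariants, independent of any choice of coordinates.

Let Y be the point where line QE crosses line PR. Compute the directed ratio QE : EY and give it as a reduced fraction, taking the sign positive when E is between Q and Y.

QE:EY = -1/10

Choose coordinates P = (0, 0), L = (1, 0), C = (0, 1), R = (-2, 1).
1. Q lies on line LR with LQ:QR = 2:3 ⇒ Q = (-1/5, 2/5)
2. E is the centroid of triangle CPR ⇒ E = (-2/3, 2/3)
line QE meets PR at Y = (4, -2)
E = Q + t·(Y−Q) with t = -1/9, so QE:EY = -1/9:10/9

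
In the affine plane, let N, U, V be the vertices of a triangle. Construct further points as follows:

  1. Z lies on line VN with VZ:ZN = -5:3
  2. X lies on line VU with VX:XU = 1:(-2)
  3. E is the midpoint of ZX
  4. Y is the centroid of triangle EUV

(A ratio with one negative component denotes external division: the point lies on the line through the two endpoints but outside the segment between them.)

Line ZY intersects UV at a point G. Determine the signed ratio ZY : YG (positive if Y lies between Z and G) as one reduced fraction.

ZY:YG = 5

Work in coordinates with N = (0, 0), U = (1, 0), V = (0, 1).
1. Z lies on line VN with VZ:ZN = -5:3 ⇒ Z = (0, -3/2)
2. X lies on line VU with VX:XU = 1:(-2) ⇒ X = (-1, 2)
3. E is the midpoint of ZX ⇒ E = (-1/2, 1/4)
4. Y is the centroid of triangle EUV ⇒ Y = (1/6, 5/12)
line ZY meets UV at G = (1/5, 4/5)
Y = Z + t·(G−Z) with t = 5/6, so ZY:YG = 5/6:1/6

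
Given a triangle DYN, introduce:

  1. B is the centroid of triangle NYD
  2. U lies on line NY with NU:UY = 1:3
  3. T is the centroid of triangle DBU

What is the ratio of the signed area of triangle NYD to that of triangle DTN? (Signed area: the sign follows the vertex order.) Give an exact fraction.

Work in coordinates with D = (0, 0), Y = (1, 0), N = (0, 1).
1. B is the centroid of triangle NYD ⇒ B = (1/3, 1/3)
2. U lies on line NY with NU:UY = 1:3 ⇒ U = (1/4, 3/4)
3. T is the centroid of triangle DBU ⇒ T = (7/36, 13/36)
2·[NYD] = -1, 2·[DTN] = 7/36
[NYD]:[DTN] = -1:7/36 = -36/7

[NYD]:[DTN] = -36/7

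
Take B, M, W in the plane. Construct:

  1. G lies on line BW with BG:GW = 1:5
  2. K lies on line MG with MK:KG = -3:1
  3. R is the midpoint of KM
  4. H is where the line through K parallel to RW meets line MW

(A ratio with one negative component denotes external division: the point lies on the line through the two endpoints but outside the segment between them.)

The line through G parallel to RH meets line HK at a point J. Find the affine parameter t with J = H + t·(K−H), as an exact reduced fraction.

t = 1/3

Work in coordinates with B = (0, 0), M = (1, 0), W = (0, 1).
1. G lies on line BW with BG:GW = 1:5 ⇒ G = (0, 1/6)
2. K lies on line MG with MK:KG = -3:1 ⇒ K = (-1/2, 1/4)
3. R is the midpoint of KM ⇒ R = (1/4, 1/8)
4. H is where the line through K parallel to RW meets line MW ⇒ H = (-1, 2)
through G parallel to RH: direction (-5/4, 15/8); meets HK at J = (-5/6, 17/12)
J = H + t·(K−H) with t = 1/3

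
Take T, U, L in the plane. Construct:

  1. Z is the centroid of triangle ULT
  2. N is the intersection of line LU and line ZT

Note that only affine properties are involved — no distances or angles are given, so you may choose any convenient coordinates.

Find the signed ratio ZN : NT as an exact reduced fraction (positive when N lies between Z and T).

Set T = (0, 0), U = (1, 0), L = (0, 1); any affine frame gives the same invariant.
1. Z is the centroid of triangle ULT ⇒ Z = (1/3, 1/3)
2. N is the intersection of line LU and line ZT ⇒ N = (1/2, 1/2)
N = Z + t·(T−Z) with t = -1/2, so ZN:NT = t:(1−t) = -1/2:3/2

ZN:NT = -1/3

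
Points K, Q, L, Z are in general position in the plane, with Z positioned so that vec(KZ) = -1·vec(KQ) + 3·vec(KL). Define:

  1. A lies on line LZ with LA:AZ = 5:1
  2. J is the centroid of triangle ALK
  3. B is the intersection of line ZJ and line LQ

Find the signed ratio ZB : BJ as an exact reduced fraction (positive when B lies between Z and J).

Work in coordinates with K = (0, 0), Q = (1, 0), L = (0, 1), Z = (-1, 3).
1. A lies on line LZ with LA:AZ = 5:1 ⇒ A = (-5/6, 8/3)
2. J is the centroid of triangle ALK ⇒ J = (-5/18, 11/9)
3. B is the intersection of line ZJ and line LQ ⇒ B = (-6/19, 25/19)
B = Z + t·(J−Z) with t = 18/19, so ZB:BJ = t:(1−t) = 18/19:1/19

ZB:BJ = 18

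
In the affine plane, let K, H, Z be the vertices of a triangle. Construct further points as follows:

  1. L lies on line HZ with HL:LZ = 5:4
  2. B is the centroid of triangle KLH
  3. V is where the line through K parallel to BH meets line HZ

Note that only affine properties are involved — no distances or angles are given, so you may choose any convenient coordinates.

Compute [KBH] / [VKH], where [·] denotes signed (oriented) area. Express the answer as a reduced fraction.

[KBH]:[VKH] = 1/3

Choose coordinates K = (0, 0), H = (1, 0), Z = (0, 1).
1. L lies on line HZ with HL:LZ = 5:4 ⇒ L = (4/9, 5/9)
2. B is the centroid of triangle KLH ⇒ B = (13/27, 5/27)
3. V is where the line through K parallel to BH meets line HZ ⇒ V = (14/9, -5/9)
2·[KBH] = -5/27, 2·[VKH] = -5/9
[KBH]:[VKH] = -5/27:-5/9 = 1/3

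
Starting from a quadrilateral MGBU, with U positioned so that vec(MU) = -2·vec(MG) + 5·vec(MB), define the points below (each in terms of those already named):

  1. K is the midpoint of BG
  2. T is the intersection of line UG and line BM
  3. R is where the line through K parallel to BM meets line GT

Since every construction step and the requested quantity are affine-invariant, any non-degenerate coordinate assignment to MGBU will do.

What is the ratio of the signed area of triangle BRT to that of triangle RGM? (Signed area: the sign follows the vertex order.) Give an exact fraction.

[BRT]:[RGM] = -2/5

Work in coordinates with M = (0, 0), G = (1, 0), B = (0, 1), U = (-2, 5).
1. K is the midpoint of BG ⇒ K = (1/2, 1/2)
2. T is the intersection of line UG and line BM ⇒ T = (0, 5/3)
3. R is where the line through K parallel to BM meets line GT ⇒ R = (1/2, 5/6)
2·[BRT] = 1/3, 2·[RGM] = -5/6
[BRT]:[RGM] = 1/3:-5/6 = -2/5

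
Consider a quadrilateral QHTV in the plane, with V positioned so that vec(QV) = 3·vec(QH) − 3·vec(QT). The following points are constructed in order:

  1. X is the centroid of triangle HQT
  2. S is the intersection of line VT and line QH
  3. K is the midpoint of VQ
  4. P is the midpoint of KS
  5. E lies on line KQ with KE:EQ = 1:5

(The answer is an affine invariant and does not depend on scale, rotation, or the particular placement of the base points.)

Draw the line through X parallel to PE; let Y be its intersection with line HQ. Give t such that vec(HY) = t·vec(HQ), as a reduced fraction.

t = 7/12

Assign Q = (0, 0), H = (1, 0), T = (0, 1), V = (3, -3) — the answer is frame-independent, so this choice is without loss of generality.
1. X is the centroid of triangle HQT ⇒ X = (1/3, 1/3)
2. S is the intersection of line VT and line QH ⇒ S = (3/4, 0)
3. K is the midpoint of VQ ⇒ K = (3/2, -3/2)
4. P is the midpoint of KS ⇒ P = (9/8, -3/4)
5. E lies on line KQ with KE:EQ = 1:5 ⇒ E = (5/4, -5/4)
through X parallel to PE: direction (1/8, -1/2); meets HQ at Y = (5/12, 0)
Y = H + t·(Q−H) with t = 7/12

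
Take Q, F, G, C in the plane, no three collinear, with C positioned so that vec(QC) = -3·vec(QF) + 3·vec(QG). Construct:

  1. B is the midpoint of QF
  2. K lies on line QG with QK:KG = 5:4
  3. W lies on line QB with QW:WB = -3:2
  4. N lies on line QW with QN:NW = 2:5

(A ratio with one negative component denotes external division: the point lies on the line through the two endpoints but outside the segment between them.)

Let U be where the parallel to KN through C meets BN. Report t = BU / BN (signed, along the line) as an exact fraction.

Set Q = (0, 0), F = (1, 0), G = (0, 1), C = (-3, 3); any affine frame gives the same invariant.
1. B is the midpoint of QF ⇒ B = (1/2, 0)
2. K lies on line QG with QK:KG = 5:4 ⇒ K = (0, 5/9)
3. W lies on line QB with QW:WB = -3:2 ⇒ W = (3/2, 0)
4. N lies on line QW with QN:NW = 2:5 ⇒ N = (3/7, 0)
through C parallel to KN: direction (3/7, -5/9); meets BN at U = (-24/35, 0)
U = B + t·(N−B) with t = 83/5

t = 83/5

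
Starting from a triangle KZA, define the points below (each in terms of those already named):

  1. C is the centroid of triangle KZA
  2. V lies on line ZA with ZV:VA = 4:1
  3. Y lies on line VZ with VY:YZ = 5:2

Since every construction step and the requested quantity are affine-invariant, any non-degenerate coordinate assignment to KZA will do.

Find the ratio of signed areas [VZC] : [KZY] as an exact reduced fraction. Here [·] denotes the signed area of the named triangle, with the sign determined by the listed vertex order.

Set K = (0, 0), Z = (1, 0), A = (0, 1); any affine frame gives the same invariant.
1. C is the centroid of triangle KZA ⇒ C = (1/3, 1/3)
2. V lies on line ZA with ZV:VA = 4:1 ⇒ V = (1/5, 4/5)
3. Y lies on line VZ with VY:YZ = 5:2 ⇒ Y = (27/35, 8/35)
2·[VZC] = -4/15, 2·[KZY] = 8/35
[VZC]:[KZY] = -4/15:8/35 = -7/6

[VZC]:[KZY] = -7/6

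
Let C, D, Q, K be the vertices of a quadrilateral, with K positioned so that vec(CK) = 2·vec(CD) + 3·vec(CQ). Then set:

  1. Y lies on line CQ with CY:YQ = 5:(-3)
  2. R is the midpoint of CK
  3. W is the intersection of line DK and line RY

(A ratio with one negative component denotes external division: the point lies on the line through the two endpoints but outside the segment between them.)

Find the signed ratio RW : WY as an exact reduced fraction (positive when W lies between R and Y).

RW:WY = -3/11

Assign C = (0, 0), D = (1, 0), Q = (0, 1), K = (2, 3) — the answer is frame-independent, so this choice is without loss of generality.
1. Y lies on line CQ with CY:YQ = 5:(-3) ⇒ Y = (0, 5/2)
2. R is the midpoint of CK ⇒ R = (1, 3/2)
3. W is the intersection of line DK and line RY ⇒ W = (11/8, 9/8)
W = R + t·(Y−R) with t = -3/8, so RW:WY = t:(1−t) = -3/8:11/8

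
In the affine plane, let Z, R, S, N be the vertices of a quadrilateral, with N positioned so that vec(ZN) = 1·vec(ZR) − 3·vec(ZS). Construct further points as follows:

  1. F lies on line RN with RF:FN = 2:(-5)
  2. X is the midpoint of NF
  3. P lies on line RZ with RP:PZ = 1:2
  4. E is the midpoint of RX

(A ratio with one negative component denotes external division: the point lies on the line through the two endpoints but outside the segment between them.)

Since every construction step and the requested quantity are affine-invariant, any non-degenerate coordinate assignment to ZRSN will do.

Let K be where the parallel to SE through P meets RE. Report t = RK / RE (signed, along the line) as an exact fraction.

t = 5/3

Choose coordinates Z = (0, 0), R = (1, 0), S = (0, 1), N = (1, -3).
1. F lies on line RN with RF:FN = 2:(-5) ⇒ F = (1, 2)
2. X is the midpoint of NF ⇒ X = (1, -1/2)
3. P lies on line RZ with RP:PZ = 1:2 ⇒ P = (2/3, 0)
4. E is the midpoint of RX ⇒ E = (1, -1/4)
through P parallel to SE: direction (1, -5/4); meets RE at K = (1, -5/12)
K = R + t·(E−R) with t = 5/3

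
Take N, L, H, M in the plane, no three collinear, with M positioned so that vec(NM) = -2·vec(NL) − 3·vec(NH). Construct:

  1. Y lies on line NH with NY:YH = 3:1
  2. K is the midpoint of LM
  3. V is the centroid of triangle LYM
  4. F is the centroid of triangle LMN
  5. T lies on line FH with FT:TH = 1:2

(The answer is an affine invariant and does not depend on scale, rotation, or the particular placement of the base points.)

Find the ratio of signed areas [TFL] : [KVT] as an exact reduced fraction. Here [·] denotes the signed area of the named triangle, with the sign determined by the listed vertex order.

Choose coordinates N = (0, 0), L = (1, 0), H = (0, 1), M = (-2, -3).
1. Y lies on line NH with NY:YH = 3:1 ⇒ Y = (0, 3/4)
2. K is the midpoint of LM ⇒ K = (-1/2, -3/2)
3. V is the centroid of triangle LYM ⇒ V = (-1/3, -3/4)
4. F is the centroid of triangle LMN ⇒ F = (-1/3, -1)
5. T lies on line FH with FT:TH = 1:2 ⇒ T = (-2/9, -1/3)
2·[TFL] = 7/9, 2·[KVT] = -1/72
[TFL]:[KVT] = 7/9:-1/72 = -56

[TFL]:[KVT] = -56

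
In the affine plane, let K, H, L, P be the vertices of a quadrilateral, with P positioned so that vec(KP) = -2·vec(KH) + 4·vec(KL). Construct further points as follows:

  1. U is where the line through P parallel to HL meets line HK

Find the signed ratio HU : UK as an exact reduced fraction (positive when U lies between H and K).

HU:UK = -1/2

Work in coordinates with K = (0, 0), H = (1, 0), L = (0, 1), P = (-2, 4).
1. U is where the line through P parallel to HL meets line HK ⇒ U = (2, 0)
U = H + t·(K−H) with t = -1, so HU:UK = t:(1−t) = -1:2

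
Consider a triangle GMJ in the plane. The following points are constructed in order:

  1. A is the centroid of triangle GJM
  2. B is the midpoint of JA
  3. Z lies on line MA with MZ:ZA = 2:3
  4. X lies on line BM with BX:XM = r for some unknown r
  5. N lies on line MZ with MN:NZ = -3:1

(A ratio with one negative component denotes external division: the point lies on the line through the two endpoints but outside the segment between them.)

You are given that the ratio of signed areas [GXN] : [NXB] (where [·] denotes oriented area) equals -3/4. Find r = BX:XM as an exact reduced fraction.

Work in coordinates with G = (0, 0), M = (1, 0), J = (0, 1).
1. A is the centroid of triangle GJM ⇒ A = (1/3, 1/3)
2. B is the midpoint of JA ⇒ B = (1/6, 2/3)
3. Z lies on line MA with MZ:ZA = 2:3 ⇒ Z = (11/15, 2/15)
4. With BX:XM = r, write λ = r/(r+1) so X = B + λ·(M−B); X is affine-linear in λ
5. N lies on line MZ with MN:NZ = -3:1 ⇒ N = (3/5, 1/5)
Every point depending on X is an affine combination of X and λ-independent points, so each such coordinate is linear in λ; the λ² term in each signed area is a multiple of (M−B)×(M−B) = 0, so 2·[GXN] and 2·[NXB] are each linear in λ. Evaluating at λ=0 and λ=1:
  2·[GXN] = 17/30·λ − 11/30,   2·[NXB] = 1/10·λ
So [GXN]:[NXB] = (17/30·λ − 11/30) / (1/10·λ). Setting this equal to -3/4:
  17/30·λ − 11/30 = -3/4·(1/10·λ)  ⇒  λ = 4/7
Then r = λ/(1−λ) = (4/7)/(3/7) = 4/3. Check: with r = 4/3, X = (9/14, 2/7) and [GXN]:[NXB] = -3/4 as required.

r = 4/3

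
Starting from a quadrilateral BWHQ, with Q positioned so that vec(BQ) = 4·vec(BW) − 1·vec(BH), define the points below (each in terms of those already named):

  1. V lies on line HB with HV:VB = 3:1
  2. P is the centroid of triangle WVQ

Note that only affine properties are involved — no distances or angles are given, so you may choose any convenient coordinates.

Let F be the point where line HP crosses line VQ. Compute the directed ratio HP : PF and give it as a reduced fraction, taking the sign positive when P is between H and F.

Work in coordinates with B = (0, 0), W = (1, 0), H = (0, 1), Q = (4, -1).
1. V lies on line HB with HV:VB = 3:1 ⇒ V = (0, 1/4)
2. P is the centroid of triangle WVQ ⇒ P = (5/3, -1/4)
line HP meets VQ at F = (12/7, -2/7)
P = H + t·(F−H) with t = 35/36, so HP:PF = 35/36:1/36

HP:PF = 35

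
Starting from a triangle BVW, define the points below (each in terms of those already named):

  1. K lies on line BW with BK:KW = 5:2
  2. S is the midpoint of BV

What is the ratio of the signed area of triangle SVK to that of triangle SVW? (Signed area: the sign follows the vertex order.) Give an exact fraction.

[SVK]:[SVW] = 5/7

Assign B = (0, 0), V = (1, 0), W = (0, 1) — the answer is frame-independent, so this choice is without loss of generality.
1. K lies on line BW with BK:KW = 5:2 ⇒ K = (0, 5/7)
2. S is the midpoint of BV ⇒ S = (1/2, 0)
2·[SVK] = 5/14, 2·[SVW] = 1/2
[SVK]:[SVW] = 5/14:1/2 = 5/7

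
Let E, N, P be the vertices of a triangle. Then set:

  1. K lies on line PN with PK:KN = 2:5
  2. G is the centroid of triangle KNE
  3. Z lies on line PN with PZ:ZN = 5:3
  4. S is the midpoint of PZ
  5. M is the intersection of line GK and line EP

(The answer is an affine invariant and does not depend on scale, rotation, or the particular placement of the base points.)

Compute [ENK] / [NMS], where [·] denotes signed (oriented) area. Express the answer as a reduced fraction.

[ENK]:[NMS] = 120/77

Choose coordinates E = (0, 0), N = (1, 0), P = (0, 1).
1. K lies on line PN with PK:KN = 2:5 ⇒ K = (2/7, 5/7)
2. G is the centroid of triangle KNE ⇒ G = (3/7, 5/21)
3. Z lies on line PN with PZ:ZN = 5:3 ⇒ Z = (5/8, 3/8)
4. S is the midpoint of PZ ⇒ S = (5/16, 11/16)
5. M is the intersection of line GK and line EP ⇒ M = (0, 5/3)
2·[ENK] = 5/7, 2·[NMS] = 11/24
[ENK]:[NMS] = 5/7:11/24 = 120/77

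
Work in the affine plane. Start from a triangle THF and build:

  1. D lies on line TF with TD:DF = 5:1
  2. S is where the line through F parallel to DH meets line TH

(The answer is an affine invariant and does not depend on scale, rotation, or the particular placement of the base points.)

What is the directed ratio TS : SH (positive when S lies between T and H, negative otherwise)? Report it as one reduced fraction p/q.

Set T = (0, 0), H = (1, 0), F = (0, 1); any affine frame gives the same invariant.
1. D lies on line TF with TD:DF = 5:1 ⇒ D = (0, 5/6)
2. S is where the line through F parallel to DH meets line TH ⇒ S = (6/5, 0)
S = T + t·(H−T) with t = 6/5, so TS:SH = t:(1−t) = 6/5:-1/5

TS:SH = -6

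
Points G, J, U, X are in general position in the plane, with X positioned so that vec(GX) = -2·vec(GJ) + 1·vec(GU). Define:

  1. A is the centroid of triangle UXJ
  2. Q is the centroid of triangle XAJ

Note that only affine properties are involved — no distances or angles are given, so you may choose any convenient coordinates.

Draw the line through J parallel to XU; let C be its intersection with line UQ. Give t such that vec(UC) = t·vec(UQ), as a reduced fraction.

t = 9/4

Set G = (0, 0), J = (1, 0), U = (0, 1), X = (-2, 1); any affine frame gives the same invariant.
1. A is the centroid of triangle UXJ ⇒ A = (-1/3, 2/3)
2. Q is the centroid of triangle XAJ ⇒ Q = (-4/9, 5/9)
through J parallel to XU: direction (2, 0); meets UQ at C = (-1, 0)
C = U + t·(Q−U) with t = 9/4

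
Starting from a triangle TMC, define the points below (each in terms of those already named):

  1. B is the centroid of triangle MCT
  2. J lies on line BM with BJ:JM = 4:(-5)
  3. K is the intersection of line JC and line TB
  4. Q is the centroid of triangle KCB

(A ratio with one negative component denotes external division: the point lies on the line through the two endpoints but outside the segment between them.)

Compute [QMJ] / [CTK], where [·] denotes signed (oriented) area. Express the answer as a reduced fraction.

Work in coordinates with T = (0, 0), M = (1, 0), C = (0, 1).
1. B is the centroid of triangle MCT ⇒ B = (1/3, 1/3)
2. J lies on line BM with BJ:JM = 4:(-5) ⇒ J = (-7/3, 5/3)
3. K is the intersection of line JC and line TB ⇒ K = (7/9, 7/9)
4. Q is the centroid of triangle KCB ⇒ Q = (10/27, 19/27)
2·[QMJ] = -35/27, 2·[CTK] = 7/9
[QMJ]:[CTK] = -35/27:7/9 = -5/3

[QMJ]:[CTK] = -5/3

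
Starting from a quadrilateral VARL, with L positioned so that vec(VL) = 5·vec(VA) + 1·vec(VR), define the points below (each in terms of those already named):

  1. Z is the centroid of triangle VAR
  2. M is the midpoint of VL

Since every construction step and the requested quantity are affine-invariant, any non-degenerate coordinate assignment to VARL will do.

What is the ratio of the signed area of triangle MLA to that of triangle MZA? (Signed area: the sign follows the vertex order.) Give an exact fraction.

Set V = (0, 0), A = (1, 0), R = (0, 1), L = (5, 1); any affine frame gives the same invariant.
1. Z is the centroid of triangle VAR ⇒ Z = (1/3, 1/3)
2. M is the midpoint of VL ⇒ M = (5/2, 1/2)
2·[MLA] = -1/2, 2·[MZA] = 5/6
[MLA]:[MZA] = -1/2:5/6 = -3/5

[MLA]:[MZA] = -3/5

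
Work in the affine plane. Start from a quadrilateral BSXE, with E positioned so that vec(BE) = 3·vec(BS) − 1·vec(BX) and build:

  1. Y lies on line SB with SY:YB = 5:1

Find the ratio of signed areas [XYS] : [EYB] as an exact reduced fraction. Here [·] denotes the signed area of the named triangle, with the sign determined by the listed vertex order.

Work in coordinates with B = (0, 0), S = (1, 0), X = (0, 1), E = (3, -1).
1. Y lies on line SB with SY:YB = 5:1 ⇒ Y = (1/6, 0)
2·[XYS] = 5/6, 2·[EYB] = 1/6
[XYS]:[EYB] = 5/6:1/6 = 5

[XYS]:[EYB] = 5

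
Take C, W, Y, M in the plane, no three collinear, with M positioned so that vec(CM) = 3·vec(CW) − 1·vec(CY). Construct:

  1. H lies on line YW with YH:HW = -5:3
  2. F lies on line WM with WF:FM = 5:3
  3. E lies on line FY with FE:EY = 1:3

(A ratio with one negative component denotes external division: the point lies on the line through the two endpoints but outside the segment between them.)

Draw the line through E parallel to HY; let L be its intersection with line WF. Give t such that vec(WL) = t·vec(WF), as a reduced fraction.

t = 3/4

Work in coordinates with C = (0, 0), W = (1, 0), Y = (0, 1), M = (3, -1).
1. H lies on line YW with YH:HW = -5:3 ⇒ H = (5/2, -3/2)
2. F lies on line WM with WF:FM = 5:3 ⇒ F = (9/4, -5/8)
3. E lies on line FY with FE:EY = 1:3 ⇒ E = (27/16, -7/32)
through E parallel to HY: direction (-5/2, 5/2); meets WF at L = (31/16, -15/32)
L = W + t·(F−W) with t = 3/4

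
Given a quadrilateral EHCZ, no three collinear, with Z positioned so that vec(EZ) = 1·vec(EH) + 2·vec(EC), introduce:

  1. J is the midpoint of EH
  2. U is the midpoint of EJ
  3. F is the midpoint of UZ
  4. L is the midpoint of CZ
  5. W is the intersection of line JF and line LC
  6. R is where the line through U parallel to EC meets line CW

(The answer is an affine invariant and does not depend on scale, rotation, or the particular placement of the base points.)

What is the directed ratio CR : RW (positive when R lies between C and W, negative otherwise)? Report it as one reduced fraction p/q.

Set E = (0, 0), H = (1, 0), C = (0, 1), Z = (1, 2); any affine frame gives the same invariant.
1. J is the midpoint of EH ⇒ J = (1/2, 0)
2. U is the midpoint of EJ ⇒ U = (1/4, 0)
3. F is the midpoint of UZ ⇒ F = (5/8, 1)
4. L is the midpoint of CZ ⇒ L = (1/2, 3/2)
5. W is the intersection of line JF and line LC ⇒ W = (5/7, 12/7)
6. R is where the line through U parallel to EC meets line CW ⇒ R = (1/4, 5/4)
R = C + t·(W−C) with t = 7/20, so CR:RW = t:(1−t) = 7/20:13/20

CR:RW = 7/13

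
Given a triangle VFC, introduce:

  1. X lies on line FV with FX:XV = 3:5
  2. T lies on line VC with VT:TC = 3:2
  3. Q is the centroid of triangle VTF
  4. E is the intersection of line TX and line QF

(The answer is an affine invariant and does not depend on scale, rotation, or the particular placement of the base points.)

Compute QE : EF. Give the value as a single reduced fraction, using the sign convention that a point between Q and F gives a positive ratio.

Choose coordinates V = (0, 0), F = (1, 0), C = (0, 1).
1. X lies on line FV with FX:XV = 3:5 ⇒ X = (5/8, 0)
2. T lies on line VC with VT:TC = 3:2 ⇒ T = (0, 3/5)
3. Q is the centroid of triangle VTF ⇒ Q = (1/3, 1/5)
4. E is the intersection of line TX and line QF ⇒ E = (5/11, 9/55)
E = Q + t·(F−Q) with t = 2/11, so QE:EF = t:(1−t) = 2/11:9/11

QE:EF = 2/9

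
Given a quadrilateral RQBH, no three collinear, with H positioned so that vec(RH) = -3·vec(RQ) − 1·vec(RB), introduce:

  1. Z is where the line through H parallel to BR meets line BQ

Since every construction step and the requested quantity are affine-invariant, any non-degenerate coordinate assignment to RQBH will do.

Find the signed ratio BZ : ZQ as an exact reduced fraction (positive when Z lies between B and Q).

Choose coordinates R = (0, 0), Q = (1, 0), B = (0, 1), H = (-3, -1).
1. Z is where the line through H parallel to BR meets line BQ ⇒ Z = (-3, 4)
Z = B + t·(Q−B) with t = -3, so BZ:ZQ = t:(1−t) = -3:4

BZ:ZQ = -3/4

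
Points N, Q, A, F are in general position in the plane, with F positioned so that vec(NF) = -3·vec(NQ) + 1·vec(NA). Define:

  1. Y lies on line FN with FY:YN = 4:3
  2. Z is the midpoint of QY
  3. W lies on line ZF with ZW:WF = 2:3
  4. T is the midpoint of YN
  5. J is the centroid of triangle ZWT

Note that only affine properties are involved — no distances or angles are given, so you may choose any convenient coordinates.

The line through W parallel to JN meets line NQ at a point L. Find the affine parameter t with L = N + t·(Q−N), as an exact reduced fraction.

Work in coordinates with N = (0, 0), Q = (1, 0), A = (0, 1), F = (-3, 1).
1. Y lies on line FN with FY:YN = 4:3 ⇒ Y = (-9/7, 3/7)
2. Z is the midpoint of QY ⇒ Z = (-1/7, 3/14)
3. W lies on line ZF with ZW:WF = 2:3 ⇒ W = (-9/7, 37/70)
4. T is the midpoint of YN ⇒ T = (-9/14, 3/14)
5. J is the centroid of triangle ZWT ⇒ J = (-29/42, 67/210)
through W parallel to JN: direction (29/42, -67/210); meets NQ at L = (-19/134, 0)
L = N + t·(Q−N) with t = -19/134

t = -19/134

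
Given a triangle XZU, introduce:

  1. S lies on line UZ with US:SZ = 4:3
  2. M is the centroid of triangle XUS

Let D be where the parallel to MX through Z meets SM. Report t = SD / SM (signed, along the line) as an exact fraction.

t = -3/2

Work in coordinates with X = (0, 0), Z = (1, 0), U = (0, 1).
1. S lies on line UZ with US:SZ = 4:3 ⇒ S = (4/7, 3/7)
2. M is the centroid of triangle XUS ⇒ M = (4/21, 10/21)
through Z parallel to MX: direction (-4/21, -10/21); meets SM at D = (8/7, 5/14)
D = S + t·(M−S) with t = -3/2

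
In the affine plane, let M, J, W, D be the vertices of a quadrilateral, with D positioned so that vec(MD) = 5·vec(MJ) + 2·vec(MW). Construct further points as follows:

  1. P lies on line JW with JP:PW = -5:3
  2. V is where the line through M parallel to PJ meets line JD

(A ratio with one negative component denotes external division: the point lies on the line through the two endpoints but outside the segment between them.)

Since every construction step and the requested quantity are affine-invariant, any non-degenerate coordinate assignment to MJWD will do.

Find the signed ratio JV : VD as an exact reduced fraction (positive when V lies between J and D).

JV:VD = -1/7

Assign M = (0, 0), J = (1, 0), W = (0, 1), D = (5, 2) — the answer is frame-independent, so this choice is without loss of generality.
1. P lies on line JW with JP:PW = -5:3 ⇒ P = (-3/2, 5/2)
2. V is where the line through M parallel to PJ meets line JD ⇒ V = (1/3, -1/3)
V = J + t·(D−J) with t = -1/6, so JV:VD = t:(1−t) = -1/6:7/6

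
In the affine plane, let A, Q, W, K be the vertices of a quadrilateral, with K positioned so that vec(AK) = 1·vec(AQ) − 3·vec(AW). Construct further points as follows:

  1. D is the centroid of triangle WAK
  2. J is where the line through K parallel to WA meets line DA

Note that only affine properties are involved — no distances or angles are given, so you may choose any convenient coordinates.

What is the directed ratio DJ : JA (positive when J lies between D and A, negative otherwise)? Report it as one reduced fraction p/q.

DJ:JA = -2/3

Choose coordinates A = (0, 0), Q = (1, 0), W = (0, 1), K = (1, -3).
1. D is the centroid of triangle WAK ⇒ D = (1/3, -2/3)
2. J is where the line through K parallel to WA meets line DA ⇒ J = (1, -2)
J = D + t·(A−D) with t = -2, so DJ:JA = t:(1−t) = -2:3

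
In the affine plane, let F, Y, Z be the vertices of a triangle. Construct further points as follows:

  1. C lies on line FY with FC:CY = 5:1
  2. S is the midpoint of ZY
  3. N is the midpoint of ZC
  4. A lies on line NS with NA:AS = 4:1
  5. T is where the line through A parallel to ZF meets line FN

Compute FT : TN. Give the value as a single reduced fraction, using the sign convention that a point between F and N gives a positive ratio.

FT:TN = -29/4

Work in coordinates with F = (0, 0), Y = (1, 0), Z = (0, 1).
1. C lies on line FY with FC:CY = 5:1 ⇒ C = (5/6, 0)
2. S is the midpoint of ZY ⇒ S = (1/2, 1/2)
3. N is the midpoint of ZC ⇒ N = (5/12, 1/2)
4. A lies on line NS with NA:AS = 4:1 ⇒ A = (29/60, 1/2)
5. T is where the line through A parallel to ZF meets line FN ⇒ T = (29/60, 29/50)
T = F + t·(N−F) with t = 29/25, so FT:TN = t:(1−t) = 29/25:-4/25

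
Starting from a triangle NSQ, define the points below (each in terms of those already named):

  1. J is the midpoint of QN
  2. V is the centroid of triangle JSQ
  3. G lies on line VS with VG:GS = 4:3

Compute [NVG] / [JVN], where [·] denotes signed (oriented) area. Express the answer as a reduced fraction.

[NVG]:[JVN] = 12/7

Assign N = (0, 0), S = (1, 0), Q = (0, 1) — the answer is frame-independent, so this choice is without loss of generality.
1. J is the midpoint of QN ⇒ J = (0, 1/2)
2. V is the centroid of triangle JSQ ⇒ V = (1/3, 1/2)
3. G lies on line VS with VG:GS = 4:3 ⇒ G = (5/7, 3/14)
2·[NVG] = -2/7, 2·[JVN] = -1/6
[NVG]:[JVN] = -2/7:-1/6 = 12/7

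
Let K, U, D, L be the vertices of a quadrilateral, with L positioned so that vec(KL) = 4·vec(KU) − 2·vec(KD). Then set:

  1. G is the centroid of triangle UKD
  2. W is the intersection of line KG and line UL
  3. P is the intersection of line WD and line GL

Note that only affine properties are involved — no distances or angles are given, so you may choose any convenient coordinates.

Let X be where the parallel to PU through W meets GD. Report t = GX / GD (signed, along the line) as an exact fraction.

Set K = (0, 0), U = (1, 0), D = (0, 1), L = (4, -2); any affine frame gives the same invariant.
1. G is the centroid of triangle UKD ⇒ G = (1/3, 1/3)
2. W is the intersection of line KG and line UL ⇒ W = (2/5, 2/5)
3. P is the intersection of line WD and line GL ⇒ P = (10/19, 4/19)
through W parallel to PU: direction (9/19, -4/19); meets GD at X = (19/70, 16/35)
X = G + t·(D−G) with t = 13/70

t = 13/70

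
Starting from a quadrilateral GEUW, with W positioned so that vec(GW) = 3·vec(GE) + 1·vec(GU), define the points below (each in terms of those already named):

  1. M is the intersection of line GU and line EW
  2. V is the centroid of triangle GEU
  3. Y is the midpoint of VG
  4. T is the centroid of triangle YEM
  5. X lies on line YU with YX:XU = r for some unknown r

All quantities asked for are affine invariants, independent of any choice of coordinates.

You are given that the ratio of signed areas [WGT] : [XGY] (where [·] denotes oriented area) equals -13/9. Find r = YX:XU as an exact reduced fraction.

Work in coordinates with G = (0, 0), E = (1, 0), U = (0, 1), W = (3, 1).
1. M is the intersection of line GU and line EW ⇒ M = (0, -1/2)
2. V is the centroid of triangle GEU ⇒ V = (1/3, 1/3)
3. Y is the midpoint of VG ⇒ Y = (1/6, 1/6)
4. T is the centroid of triangle YEM ⇒ T = (7/18, -1/9)
5. With YX:XU = r, write λ = r/(r+1) so X = Y + λ·(U−Y); X is affine-linear in λ
Every point depending on X is an affine combination of X and λ-independent points, so each such coordinate is linear in λ; the λ² term in each signed area is a multiple of (U−Y)×(U−Y) = 0, so 2·[WGT] and 2·[XGY] are each linear in λ. Evaluating at λ=0 and λ=1:
  2·[WGT] = 13/18,   2·[XGY] = 1/6·λ
So [WGT]:[XGY] = (13/18) / (1/6·λ). Setting this equal to -13/9:
  13/18 = -13/9·(1/6·λ)  ⇒  λ = -3
Then r = λ/(1−λ) = (-3)/(4) = -3/4. Check: with r = -3/4, X = (2/3, -7/3) and [WGT]:[XGY] = -13/9 as required.

r = -3/4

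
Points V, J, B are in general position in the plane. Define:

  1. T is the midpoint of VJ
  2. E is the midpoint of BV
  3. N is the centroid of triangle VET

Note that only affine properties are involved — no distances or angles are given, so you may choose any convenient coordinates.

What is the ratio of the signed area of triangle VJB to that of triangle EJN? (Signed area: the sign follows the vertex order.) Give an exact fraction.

[VJB]:[EJN] = -4

Choose coordinates V = (0, 0), J = (1, 0), B = (0, 1).
1. T is the midpoint of VJ ⇒ T = (1/2, 0)
2. E is the midpoint of BV ⇒ E = (0, 1/2)
3. N is the centroid of triangle VET ⇒ N = (1/6, 1/6)
2·[VJB] = 1, 2·[EJN] = -1/4
[VJB]:[EJN] = 1:-1/4 = -4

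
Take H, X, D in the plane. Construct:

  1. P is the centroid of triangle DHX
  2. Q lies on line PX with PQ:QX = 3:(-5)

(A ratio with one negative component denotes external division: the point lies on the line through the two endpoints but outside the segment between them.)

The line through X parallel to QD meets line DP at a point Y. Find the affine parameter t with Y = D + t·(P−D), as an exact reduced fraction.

t = 5/3

Set H = (0, 0), X = (1, 0), D = (0, 1); any affine frame gives the same invariant.
1. P is the centroid of triangle DHX ⇒ P = (1/3, 1/3)
2. Q lies on line PX with PQ:QX = 3:(-5) ⇒ Q = (-2/3, 5/6)
through X parallel to QD: direction (2/3, 1/6); meets DP at Y = (5/9, -1/9)
Y = D + t·(P−D) with t = 5/3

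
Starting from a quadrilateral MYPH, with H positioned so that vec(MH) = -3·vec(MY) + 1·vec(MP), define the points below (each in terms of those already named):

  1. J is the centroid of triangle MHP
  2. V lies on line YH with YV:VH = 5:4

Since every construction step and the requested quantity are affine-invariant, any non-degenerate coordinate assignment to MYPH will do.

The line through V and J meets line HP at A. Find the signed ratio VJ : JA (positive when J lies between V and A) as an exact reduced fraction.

VJ:JA = 1/3

Choose coordinates M = (0, 0), Y = (1, 0), P = (0, 1), H = (-3, 1).
1. J is the centroid of triangle MHP ⇒ J = (-1, 2/3)
2. V lies on line YH with YV:VH = 5:4 ⇒ V = (-11/9, 5/9)
line VJ meets HP at A = (-1/3, 1)
J = V + t·(A−V) with t = 1/4, so VJ:JA = 1/4:3/4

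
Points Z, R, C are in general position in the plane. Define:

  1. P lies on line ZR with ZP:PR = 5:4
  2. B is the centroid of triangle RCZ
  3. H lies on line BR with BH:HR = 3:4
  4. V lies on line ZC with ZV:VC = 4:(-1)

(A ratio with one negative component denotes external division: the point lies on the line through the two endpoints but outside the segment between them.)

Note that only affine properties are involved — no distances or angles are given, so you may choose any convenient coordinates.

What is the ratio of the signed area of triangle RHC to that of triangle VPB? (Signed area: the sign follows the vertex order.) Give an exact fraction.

Assign Z = (0, 0), R = (1, 0), C = (0, 1) — the answer is frame-independent, so this choice is without loss of generality.
1. P lies on line ZR with ZP:PR = 5:4 ⇒ P = (5/9, 0)
2. B is the centroid of triangle RCZ ⇒ B = (1/3, 1/3)
3. H lies on line BR with BH:HR = 3:4 ⇒ H = (13/21, 4/21)
4. V lies on line ZC with ZV:VC = 4:(-1) ⇒ V = (0, 4/3)
2·[RHC] = -4/21, 2·[VPB] = -1/9
[RHC]:[VPB] = -4/21:-1/9 = 12/7

[RHC]:[VPB] = 12/7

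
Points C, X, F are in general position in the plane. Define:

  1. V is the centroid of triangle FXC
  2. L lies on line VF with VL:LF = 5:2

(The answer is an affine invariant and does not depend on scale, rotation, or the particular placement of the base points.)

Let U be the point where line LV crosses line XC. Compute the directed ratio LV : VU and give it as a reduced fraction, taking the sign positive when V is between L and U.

LV:VU = 10/7

Work in coordinates with C = (0, 0), X = (1, 0), F = (0, 1).
1. V is the centroid of triangle FXC ⇒ V = (1/3, 1/3)
2. L lies on line VF with VL:LF = 5:2 ⇒ L = (2/21, 17/21)
line LV meets XC at U = (1/2, 0)
V = L + t·(U−L) with t = 10/17, so LV:VU = 10/17:7/17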